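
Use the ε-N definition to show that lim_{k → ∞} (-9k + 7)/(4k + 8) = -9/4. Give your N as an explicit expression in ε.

Let ε > 0 be given. For k ≥ 1, |(-9k + 7)/(4k + 8) + 9/4| = |100|/(4(4k + 8)) = 100/(4(4k + 8)).
Since 4k + 8 ≥ 4k for k ≥ 1, this is ≤ 100/(4·4k) = (25/4)/k.
So |(-9k + 7)/(4k + 8) + 9/4| < ε whenever k > (25/4)/ε.
Take N = (25/4)/ε. If k > N then |(-9k + 7)/(4k + 8) + 9/4| ≤ (25/4)/k < ε.

N = (25/4)/ε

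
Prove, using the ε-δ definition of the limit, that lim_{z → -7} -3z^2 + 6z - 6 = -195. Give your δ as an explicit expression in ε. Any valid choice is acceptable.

δ = min(2, ε/54)

Fix ε > 0. We want δ > 0 such that 0 < |z + 7| < δ implies |(-3z^2 + 6z - 6) + 195| < ε.
(-3z^2 + 6z - 6) + 195 = -3z^2 + 6z + 189 = (z + 7)(-3z + 27).
So |(-3z^2 + 6z - 6) + 195| = |z + 7|·|-3z + 27|.
Assume first that |z + 7| < 2, so |z| < 9. Then |-3z + 27| ≤ 3·9 + 27 = 54.
Hence |(-3z^2 + 6z - 6) + 195| ≤ 54|z + 7| < ε provided |z + 7| < ε/54.
Take δ = min(2, ε/54). Then 0 < |z + 7| < δ gives both |z + 7| < 2 and |z + 7| < ε/54, so |(-3z^2 + 6z - 6) + 195| < ε.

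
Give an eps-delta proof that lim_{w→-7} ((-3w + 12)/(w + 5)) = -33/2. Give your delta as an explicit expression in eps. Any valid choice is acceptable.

delta = min(1, (2/27)eps)

Let eps > 0 be given. We want delta > 0 with 0 < |w + 7| < delta ⇒ |(-3w + 12)/(w + 5) + 33/2| < eps.
Combining over a common denominator, (-3w + 12)/(w + 5) + 33/2 = [(-3w + 12)·(-2) − 33·(w + 5)] / [(-2)·(w + 5)] = -27(w + 7) / ((-2)(w + 5)).
So |(-3w + 12)/(w + 5) + 33/2| = 27|w + 7| / (2·|w + 5|).
Require delta ≤ 1, so |w + 5| ≥ |-2| − |w + 7| > 2 − 1 = 1.
Hence |(-3w + 12)/(w + 5) + 33/2| < 27|w + 7|/(2·1) = (27/2)|w + 7|, which is < eps once |w + 7| < (2/27)eps.
Take delta = min(1, (2/27)eps). Then 0 < |w + 7| < delta forces both bounds, so |(-3w + 12)/(w + 5) + 33/2| < eps.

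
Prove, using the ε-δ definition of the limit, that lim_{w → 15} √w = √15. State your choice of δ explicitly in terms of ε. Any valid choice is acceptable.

δ = min(15, √15·ε)

Fix ε > 0. We want δ > 0 such that 0 < |w − 15| < δ implies |√w − √15| < ε.
Multiplying by the conjugate, |√w − √15| = |w − 15|/(√w + √15).
Restrict δ ≤ 15 so that |w − 15| < 15 forces w > 0, and then √w + √15 > √15.
Hence |√w − √15| < |w − 15|/√15, which is < ε once |w − 15| < √15·ε.
Take δ = min(15, √15·ε). If 0 < |w − 15| < δ then w > 0 and |√w − √15| < |w − 15|/√15 < ε.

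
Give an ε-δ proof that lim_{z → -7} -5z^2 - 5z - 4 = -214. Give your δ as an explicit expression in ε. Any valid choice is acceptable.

Let ε > 0 be given. We want δ > 0 such that 0 < |z + 7| < δ implies |(-5z^2 - 5z - 4) + 214| < ε.
(-5z^2 - 5z - 4) + 214 = -5z^2 - 5z + 210 = (z + 7)(-5z + 30).
So |(-5z^2 - 5z - 4) + 214| = |z + 7|·|-5z + 30|.
Require δ ≤ 1. Then |z + 7| < 1 gives |z| < 8, and by the triangle inequality |-5z + 30| ≤ 5·8 + 30 = 70.
Hence |(-5z^2 - 5z - 4) + 214| ≤ 70|z + 7| < ε provided |z + 7| < ε/70.
Choosing δ = min(1, ε/70) ensures both conditions, hence |(-5z^2 - 5z - 4) + 214| < ε.

δ = min(1, ε/70)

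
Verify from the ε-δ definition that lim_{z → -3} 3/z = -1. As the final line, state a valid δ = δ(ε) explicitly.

Suppose ε > 0. We seek δ > 0 such that 0 < |z + 3| < δ implies |3/z + 1| < ε.
|3/z + 1| = 3·|-3 − z|/(3·|z|) = 3|z + 3|/(3|z|).
Restrict δ ≤ 3/2. Then |z + 3| < 3/2 gives |z| > 3/2, so 3|z| > 9/2.
Then |3/z + 1| < 3|z + 3|/(9/2), which is < ε when |z + 3| < (3/2)ε.
Take δ = min(3/2, (3/2)ε). Then 0 < |z + 3| < δ gives both |z + 3| < 3/2 and |z + 3| < (3/2)ε, so |3/z + 1| < ε.

δ = min(3/2, (3/2)ε)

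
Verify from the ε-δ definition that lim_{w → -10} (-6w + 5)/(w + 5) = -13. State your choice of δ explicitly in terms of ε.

δ = min(5/2, (5/14)ε)

Let ε > 0 be given. We want δ > 0 with 0 < |w + 10| < δ ⇒ |(-6w + 5)/(w + 5) + 13| < ε.
Combining over a common denominator, (-6w + 5)/(w + 5) + 13 = [(-6w + 5)·(-5) − 65·(w + 5)] / [(-5)·(w + 5)] = -35(w + 10) / ((-5)(w + 5)).
So |(-6w + 5)/(w + 5) + 13| = 35|w + 10| / (5·|w + 5|).
Restrict δ ≤ 5/2. Then |w + 10| < 5/2 gives |w + 5| = |(w + 10) + (-5)| ≥ 5 − 5/2 = 5/2.
Hence |(-6w + 5)/(w + 5) + 13| < 35|w + 10|/(5·(5/2)) = (14/5)|w + 10|, which is < ε once |w + 10| < (5/14)ε.
Take δ = min(5/2, (5/14)ε). Then 0 < |w + 10| < δ forces both bounds, so |(-6w + 5)/(w + 5) + 13| < ε.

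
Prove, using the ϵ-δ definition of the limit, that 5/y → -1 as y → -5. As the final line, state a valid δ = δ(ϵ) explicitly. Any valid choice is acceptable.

Let ϵ > 0. We seek δ > 0 such that 0 < |y + 5| < δ implies |5/y + 1| < ϵ.
|5/y + 1| = 5·|-5 − y|/(5·|y|) = 5|y + 5|/(5|y|).
Restrict δ ≤ 5/2. Then |y + 5| < 5/2 gives |y| > 5/2, so 5|y| > 25/2.
Then |5/y + 1| < 5|y + 5|/(25/2), which is < ϵ when |y + 5| < (5/2)ϵ.
Take δ = min(5/2, (5/2)ϵ). Then 0 < |y + 5| < δ gives both |y + 5| < 5/2 and |y + 5| < (5/2)ϵ, so |5/y + 1| < ϵ.

δ = min(5/2, (5/2)ϵ)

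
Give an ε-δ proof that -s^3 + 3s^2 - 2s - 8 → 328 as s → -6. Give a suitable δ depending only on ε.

Let ε > 0. We want δ > 0 such that 0 < |s + 6| < δ implies |(-s^3 + 3s^2 - 2s - 8) − 328| < ε.
(-s^3 + 3s^2 - 2s - 8) − 328 = -s^3 + 3s^2 - 2s - 336 = (s + 6)(-s^2 + 9s - 56).
So |(-s^3 + 3s^2 - 2s - 8) − 328| = |s + 6|·|-s^2 + 9s - 56|.
Assume first that |s + 6| < 2, so |s| < 8. Then |-s^2 + 9s - 56| ≤ 8^2 + 9·8 + 56 = 192.
Hence |(-s^3 + 3s^2 - 2s - 8) − 328| ≤ 192|s + 6| < ε provided |s + 6| < ε/192.
Choosing δ = min(2, ε/192) ensures both conditions, hence |(-s^3 + 3s^2 - 2s - 8) − 328| < ε.

δ = min(2, ε/192)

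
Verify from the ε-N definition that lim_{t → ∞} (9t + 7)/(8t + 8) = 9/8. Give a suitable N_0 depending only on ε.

N_0 = (1/4)/ε

Suppose ε > 0. We seek N_0 > 0 such that t > N_0 implies |(9t + 7)/(8t + 8) − (9/8)| < ε.
(9t + 7)/(8t + 8) − (9/8) = (8(9t + 7) − 9(8t + 8)) / (8(8t + 8)) = -16/(8(8t + 8)).
For t > 0 we have 8t + 8 > 8t, so |(9t + 7)/(8t + 8) − (9/8)| = 16/(8(8t + 8)) < 16/(8·8t) = (1/4)/t.
Thus |(9t + 7)/(8t + 8) − (9/8)| < ε whenever t > (1/4)/ε.
Take N_0 = (1/4)/ε. If t > N_0 then |(9t + 7)/(8t + 8) − (9/8)| < (1/4)/t < ε.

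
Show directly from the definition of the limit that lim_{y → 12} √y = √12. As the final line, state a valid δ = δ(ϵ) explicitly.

Let ϵ > 0. We want δ > 0 such that 0 < |y − 12| < δ implies |√y − √12| < ϵ.
Rationalise: √y − √12 = (y − 12)/(√y + √12), so |√y − √12| = |y − 12|/(√y + √12).
Restrict δ ≤ 12 so that |y − 12| < 12 forces y > 0, and then √y + √12 > √12.
Hence |√y − √12| < |y − 12|/√12, which is < ϵ once |y − 12| < √12·ϵ.
Take δ = min(12, √12·ϵ). If 0 < |y − 12| < δ then y > 0 and |√y − √12| < |y − 12|/√12 < ϵ.

δ = min(12, √12·ϵ)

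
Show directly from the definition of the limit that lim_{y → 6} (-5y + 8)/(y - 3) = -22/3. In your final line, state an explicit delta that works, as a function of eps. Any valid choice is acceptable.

Suppose eps > 0. We want delta > 0 with 0 < |y − 6| < delta ⇒ |(-5y + 8)/(y - 3) + 22/3| < eps.
Combining over a common denominator, (-5y + 8)/(y - 3) + 22/3 = [(-5y + 8)·3 − (-22)·(y - 3)] / [3·(y - 3)] = 7(y − 6) / (3(y - 3)).
So |(-5y + 8)/(y - 3) + 22/3| = 7|y − 6| / (3·|y − 3|).
Require delta ≤ 3/2, so |y − 3| ≥ |3| − |y − 6| > 3 − 3/2 = 3/2.
Hence |(-5y + 8)/(y - 3) + 22/3| < 7|y − 6|/(3·(3/2)) = (14/9)|y − 6|, which is < eps once |y − 6| < (9/14)eps.
Take delta = min(3/2, (9/14)eps). Then 0 < |y − 6| < delta forces both bounds, so |(-5y + 8)/(y - 3) + 22/3| < eps.

delta = min(3/2, (9/14)eps)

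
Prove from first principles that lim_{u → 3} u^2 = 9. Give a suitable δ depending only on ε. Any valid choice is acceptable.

Fix ε > 0. We seek δ > 0 with 0 < |u − 3| < δ ⇒ |u^2 − 9| < ε.
Factor: u^2 − 9 = (u − 3)(u + 3), so |u^2 − 9| = |u − 3|·|u + 3|.
Impose δ ≤ 1 so that |u| < 4; then |u + 3| ≤ 7.
Hence |u^2 − 9| ≤ 7|u − 3|, which is < ε once |u − 3| < ε/7.
Take δ = min(1, ε/7). If 0 < |u − 3| < δ then both bounds hold and |u^2 − 9| ≤ 7|u − 3| < 7·(ε/7) = ε.

δ = min(1, ε/7)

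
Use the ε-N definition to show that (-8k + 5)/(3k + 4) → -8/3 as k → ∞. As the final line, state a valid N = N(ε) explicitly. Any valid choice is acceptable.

Fix ε > 0. For k ≥ 1, |(-8k + 5)/(3k + 4) + 8/3| = |47|/(3(3k + 4)) = 47/(3(3k + 4)).
Since 3k + 4 ≥ 3k for k ≥ 1, this is ≤ 47/(3·3k) = (47/9)/k.
So |(-8k + 5)/(3k + 4) + 8/3| < ε whenever k > (47/9)/ε.
Take N = (47/9)/ε. If k > N then |(-8k + 5)/(3k + 4) + 8/3| ≤ (47/9)/k < ε.

N = (47/9)/ε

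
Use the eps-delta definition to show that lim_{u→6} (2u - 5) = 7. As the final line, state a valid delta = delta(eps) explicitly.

delta = eps/2

Let eps > 0. We need delta > 0 so that 0 < |u − 6| < delta implies |(2u - 5) − 7| < eps.
Since (2u - 5) − 7 = 2(u − 6), we have |(2u - 5) − 7| = 2|u − 6|.
Thus it suffices that |u − 6| < eps/2.
Take delta = eps/2. If 0 < |u − 6| < delta then |(2u - 5) − 7| = 2|u − 6| < 2·(eps/2) = eps.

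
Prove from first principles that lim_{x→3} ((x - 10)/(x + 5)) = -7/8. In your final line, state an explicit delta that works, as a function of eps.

Let eps > 0 be given. We want delta > 0 with 0 < |x − 3| < delta ⇒ |(x - 10)/(x + 5) + 7/8| < eps.
Combining over a common denominator, (x - 10)/(x + 5) + 7/8 = [(x - 10)·8 − (-7)·(x + 5)] / [8·(x + 5)] = 15(x − 3) / (8(x + 5)).
So |(x - 10)/(x + 5) + 7/8| = 15|x − 3| / (8·|x + 5|).
Restrict delta ≤ 4. Then |x − 3| < 4 gives |x + 5| = |(x − 3) + 8| ≥ 8 − 4 = 4.
Hence |(x - 10)/(x + 5) + 7/8| < 15|x − 3|/(8·4) = (15/32)|x − 3|, which is < eps once |x − 3| < (32/15)eps.
Take delta = min(4, (32/15)eps). Then 0 < |x − 3| < delta forces both bounds, so |(x - 10)/(x + 5) + 7/8| < eps.

delta = min(4, (32/15)eps)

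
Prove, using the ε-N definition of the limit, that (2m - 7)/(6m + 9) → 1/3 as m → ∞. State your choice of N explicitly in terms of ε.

N = (5/3)/ε

Let ε > 0 be given. For m ≥ 1, |(2m - 7)/(6m + 9) − (1/3)| = |-60|/(6(6m + 9)) = 60/(6(6m + 9)).
Since 6m + 9 ≥ 6m for m ≥ 1, this is ≤ 60/(6·6m) = (5/3)/m.
So |(2m - 7)/(6m + 9) − (1/3)| < ε whenever m > (5/3)/ε.
Take N = (5/3)/ε. If m > N then |(2m - 7)/(6m + 9) − (1/3)| ≤ (5/3)/m < ε.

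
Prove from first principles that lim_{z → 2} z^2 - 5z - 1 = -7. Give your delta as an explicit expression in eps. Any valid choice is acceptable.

delta = min(1, eps/6)

Let eps > 0. We want delta > 0 such that 0 < |z − 2| < delta implies |(z^2 - 5z - 1) + 7| < eps.
(z^2 - 5z - 1) + 7 = z^2 - 5z + 6 = (z − 2)(z - 3).
So |(z^2 - 5z - 1) + 7| = |z − 2|·|z - 3|.
Assume first that |z − 2| < 1, so |z| < 3. Then |z - 3| ≤ 3 + 3 = 6.
Hence |(z^2 - 5z - 1) + 7| ≤ 6|z − 2| < eps provided |z − 2| < eps/6.
Take delta = min(1, eps/6). Then 0 < |z − 2| < delta gives both |z − 2| < 1 and |z − 2| < eps/6, so |(z^2 - 5z - 1) + 7| < eps.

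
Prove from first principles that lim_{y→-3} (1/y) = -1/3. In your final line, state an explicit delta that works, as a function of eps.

Suppose eps > 0. We seek delta > 0 such that 0 < |y + 3| < delta implies |1/y + 1/3| < eps.
|1/y + 1/3| = |-3 − y|/(3·|y|) = |y + 3|/(3|y|).
Restrict delta ≤ 3/2. Then |y + 3| < 3/2 gives |y| > 3/2, so 3|y| > 9/2.
Then |1/y + 1/3| < |y + 3|/(9/2), which is < eps when |y + 3| < (9/2)eps.
Take delta = min(3/2, (9/2)eps). Then 0 < |y + 3| < delta gives both |y + 3| < 3/2 and |y + 3| < (9/2)eps, so |1/y + 1/3| < eps.

delta = min(3/2, (9/2)eps)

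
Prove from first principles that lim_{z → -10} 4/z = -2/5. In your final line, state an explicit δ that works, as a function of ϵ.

Let ϵ > 0 be given. We seek δ > 0 such that 0 < |z + 10| < δ implies |4/z + 2/5| < ϵ.
|4/z + 2/5| = 4·|-10 − z|/(10·|z|) = 4|z + 10|/(10|z|).
Require δ ≤ 5 so that |z| > 10 − 5 = 5, hence 10|z| > 50.
Then |4/z + 2/5| < 4|z + 10|/50, which is < ϵ when |z + 10| < (25/2)ϵ.
Take δ = min(5, (25/2)ϵ). Then 0 < |z + 10| < δ gives both |z + 10| < 5 and |z + 10| < (25/2)ϵ, so |4/z + 2/5| < ϵ.

δ = min(5, (25/2)ϵ)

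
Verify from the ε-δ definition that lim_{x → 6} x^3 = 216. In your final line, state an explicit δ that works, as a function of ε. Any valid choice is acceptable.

Let ε > 0. We seek δ > 0 with 0 < |x − 6| < δ ⇒ |x^3 − 216| < ε.
Factor: x^3 − 216 = (x − 6)(x^2 + 6x + 36), so |x^3 − 216| = |x − 6|·|x^2 + 6x + 36|.
Impose δ ≤ 1 so that |x| < 7; then |x^2 + 6x + 36| ≤ 127.
Hence |x^3 − 216| ≤ 127|x − 6|, which is < ε once |x − 6| < ε/127.
Take δ = min(1, ε/127). If 0 < |x − 6| < δ then both bounds hold and |x^3 − 216| ≤ 127|x − 6| < 127·(ε/127) = ε.

δ = min(1, ε/127)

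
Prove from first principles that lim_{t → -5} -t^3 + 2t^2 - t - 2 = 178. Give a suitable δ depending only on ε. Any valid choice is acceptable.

Suppose ε > 0. We want δ > 0 such that 0 < |t + 5| < δ implies |(-t^3 + 2t^2 - t - 2) − 178| < ε.
(-t^3 + 2t^2 - t - 2) − 178 = -t^3 + 2t^2 - t - 180 = (t + 5)(-t^2 + 7t - 36).
So |(-t^3 + 2t^2 - t - 2) − 178| = |t + 5|·|-t^2 + 7t - 36|.
Assume first that |t + 5| < 1, so |t| < 6. Then |-t^2 + 7t - 36| ≤ 6^2 + 7·6 + 36 = 114.
Hence |(-t^3 + 2t^2 - t - 2) − 178| ≤ 114|t + 5| < ε provided |t + 5| < ε/114.
Choosing δ = min(1, ε/114) ensures both conditions, hence |(-t^3 + 2t^2 - t - 2) − 178| < ε.

δ = min(1, ε/114)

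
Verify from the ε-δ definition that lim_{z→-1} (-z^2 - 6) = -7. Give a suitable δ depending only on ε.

Suppose ε > 0. We want δ > 0 such that 0 < |z + 1| < δ implies |(-z^2 - 6) + 7| < ε.
(-z^2 - 6) + 7 = -z^2 + 1 = (z + 1)(-z + 1).
So |(-z^2 - 6) + 7| = |z + 1|·|-z + 1|.
Assume first that |z + 1| < 1, so |z| < 2. Then |-z + 1| ≤ 2 + 1 = 3.
Hence |(-z^2 - 6) + 7| ≤ 3|z + 1| < ε provided |z + 1| < ε/3.
Take δ = min(1, ε/3). Then 0 < |z + 1| < δ gives both |z + 1| < 1 and |z + 1| < ε/3, so |(-z^2 - 6) + 7| < ε.

δ = min(1, ε/3)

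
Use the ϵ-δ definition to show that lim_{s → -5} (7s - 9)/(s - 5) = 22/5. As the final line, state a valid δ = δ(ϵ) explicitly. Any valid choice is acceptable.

Let ϵ > 0 be given. We want δ > 0 with 0 < |s + 5| < δ ⇒ |(7s - 9)/(s - 5) − (22/5)| < ϵ.
Combining over a common denominator, (7s - 9)/(s - 5) − (22/5) = [(7s - 9)·(-10) − (-44)·(s - 5)] / [(-10)·(s - 5)] = -26(s + 5) / ((-10)(s - 5)).
So |(7s - 9)/(s - 5) − (22/5)| = 26|s + 5| / (10·|s − 5|).
Restrict δ ≤ 5. Then |s + 5| < 5 gives |s − 5| = |(s + 5) + (-10)| ≥ 10 − 5 = 5.
Hence |(7s - 9)/(s - 5) − (22/5)| < 26|s + 5|/(10·5) = (13/25)|s + 5|, which is < ϵ once |s + 5| < (25/13)ϵ.
Take δ = min(5, (25/13)ϵ). Then 0 < |s + 5| < δ forces both bounds, so |(7s - 9)/(s - 5) − (22/5)| < ϵ.

δ = min(5, (25/13)ϵ)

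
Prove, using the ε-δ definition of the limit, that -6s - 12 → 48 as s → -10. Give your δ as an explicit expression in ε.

Let ε > 0. We need δ > 0 so that 0 < |s + 10| < δ implies |(-6s - 12) − 48| < ε.
|(-6s - 12) − 48| = |-6s - 60| = 6|s + 10|.
Thus it suffices that |s + 10| < ε/6.
Take δ = ε/6. If 0 < |s + 10| < δ then |(-6s - 12) − 48| = 6|s + 10| < 6·(ε/6) = ε.

δ = ε/6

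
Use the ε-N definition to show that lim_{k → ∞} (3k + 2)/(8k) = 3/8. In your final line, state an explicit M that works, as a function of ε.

Let ε > 0 be given. For k ≥ 1, |(3k + 2)/(8k) − (3/8)| = |16|/(8(8k)) = 16/(8(8k)).
Since 8k ≥ 8k for k ≥ 1, this is ≤ 16/(8·8k) = (1/4)/k.
So |(3k + 2)/(8k) − (3/8)| < ε whenever k > (1/4)/ε.
Take M = (1/4)/ε. If k > M then |(3k + 2)/(8k) − (3/8)| ≤ (1/4)/k < ε.

M = (1/4)/ε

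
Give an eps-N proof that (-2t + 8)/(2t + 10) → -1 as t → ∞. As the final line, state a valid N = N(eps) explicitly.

N = 9/eps

Let eps > 0. We seek N > 0 such that t > N implies |(-2t + 8)/(2t + 10) + 1| < eps.
(-2t + 8)/(2t + 10) + 1 = (2(-2t + 8) − (-2)(2t + 10)) / (2(2t + 10)) = 36/(2(2t + 10)).
For t > 0 we have 2t + 10 > 2t, so |(-2t + 8)/(2t + 10) + 1| = 36/(2(2t + 10)) < 36/(2·2t) = 9/t.
Thus |(-2t + 8)/(2t + 10) + 1| < eps whenever t > 9/eps.
Take N = 9/eps. If t > N then |(-2t + 8)/(2t + 10) + 1| < 9/t < eps.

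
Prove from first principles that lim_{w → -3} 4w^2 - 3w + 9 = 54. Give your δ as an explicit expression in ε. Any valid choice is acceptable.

Fix ε > 0. We want δ > 0 such that 0 < |w + 3| < δ implies |(4w^2 - 3w + 9) − 54| < ε.
(4w^2 - 3w + 9) − 54 = 4w^2 - 3w - 45 = (w + 3)(4w - 15).
So |(4w^2 - 3w + 9) − 54| = |w + 3|·|4w - 15|.
Require δ ≤ 2. Then |w + 3| < 2 gives |w| < 5, and by the triangle inequality |4w - 15| ≤ 4·5 + 15 = 35.
Hence |(4w^2 - 3w + 9) − 54| ≤ 35|w + 3| < ε provided |w + 3| < ε/35.
Take δ = min(2, ε/35). Then 0 < |w + 3| < δ gives both |w + 3| < 2 and |w + 3| < ε/35, so |(4w^2 - 3w + 9) − 54| < ε.

δ = min(2, ε/35)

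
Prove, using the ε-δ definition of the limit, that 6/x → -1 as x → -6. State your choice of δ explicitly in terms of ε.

δ = min(3, 3ε)

Let ε > 0 be given. We seek δ > 0 such that 0 < |x + 6| < δ implies |6/x + 1| < ε.
|6/x + 1| = 6·|-6 − x|/(6·|x|) = 6|x + 6|/(6|x|).
Restrict δ ≤ 3. Then |x + 6| < 3 gives |x| > 3, so 6|x| > 18.
Then |6/x + 1| < 6|x + 6|/18, which is < ε when |x + 6| < 3ε.
Take δ = min(3, 3ε). Then 0 < |x + 6| < δ gives both |x + 6| < 3 and |x + 6| < 3ε, so |6/x + 1| < ε.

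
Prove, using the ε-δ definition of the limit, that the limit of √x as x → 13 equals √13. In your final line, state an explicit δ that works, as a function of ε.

δ = min(13, √13·ε)

Suppose ε > 0. We want δ > 0 such that 0 < |x − 13| < δ implies |√x − √13| < ε.
Rationalise: √x − √13 = (x − 13)/(√x + √13), so |√x − √13| = |x − 13|/(√x + √13).
Restrict δ ≤ 13 so that |x − 13| < 13 forces x > 0, and then √x + √13 > √13.
Hence |√x − √13| < |x − 13|/√13, which is < ε once |x − 13| < √13·ε.
Take δ = min(13, √13·ε). If 0 < |x − 13| < δ then x > 0 and |√x − √13| < |x − 13|/√13 < ε.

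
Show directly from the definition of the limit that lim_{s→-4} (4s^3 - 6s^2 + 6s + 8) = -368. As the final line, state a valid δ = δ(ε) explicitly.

δ = min(1, ε/304)

Fix ε > 0. We want δ > 0 such that 0 < |s + 4| < δ implies |(4s^3 - 6s^2 + 6s + 8) + 368| < ε.
(4s^3 - 6s^2 + 6s + 8) + 368 = 4s^3 - 6s^2 + 6s + 376 = (s + 4)(4s^2 - 22s + 94).
So |(4s^3 - 6s^2 + 6s + 8) + 368| = |s + 4|·|4s^2 - 22s + 94|.
Assume first that |s + 4| < 1, so |s| < 5. Then |4s^2 - 22s + 94| ≤ 4·5^2 + 22·5 + 94 = 304.
Hence |(4s^3 - 6s^2 + 6s + 8) + 368| ≤ 304|s + 4| < ε provided |s + 4| < ε/304.
Choosing δ = min(1, ε/304) ensures both conditions, hence |(4s^3 - 6s^2 + 6s + 8) + 368| < ε.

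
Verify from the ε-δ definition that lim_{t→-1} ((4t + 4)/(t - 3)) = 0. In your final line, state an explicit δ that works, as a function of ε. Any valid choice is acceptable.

δ = min(2, (1/2)ε)

Let ε > 0. We want δ > 0 with 0 < |t + 1| < δ ⇒ |(4t + 4)/(t - 3) − 0| < ε.
Combining over a common denominator, (4t + 4)/(t - 3) − 0 = [(4t + 4)·(-4) − 0·(t - 3)] / [(-4)·(t - 3)] = -16(t + 1) / ((-4)(t - 3)).
So |(4t + 4)/(t - 3) − 0| = 16|t + 1| / (4·|t − 3|).
Restrict δ ≤ 2. Then |t + 1| < 2 gives |t − 3| = |(t + 1) + (-4)| ≥ 4 − 2 = 2.
Hence |(4t + 4)/(t - 3) − 0| < 16|t + 1|/(4·2) = 2|t + 1|, which is < ε once |t + 1| < (1/2)ε.
Take δ = min(2, (1/2)ε). Then 0 < |t + 1| < δ forces both bounds, so |(4t + 4)/(t - 3) − 0| < ε.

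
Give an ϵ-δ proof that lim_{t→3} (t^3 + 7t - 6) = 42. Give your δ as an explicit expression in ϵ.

Suppose ϵ > 0. We want δ > 0 such that 0 < |t − 3| < δ implies |(t^3 + 7t - 6) − 42| < ϵ.
(t^3 + 7t - 6) − 42 = t^3 + 7t - 48 = (t − 3)(t^2 + 3t + 16).
So |(t^3 + 7t - 6) − 42| = |t − 3|·|t^2 + 3t + 16|.
Assume first that |t − 3| < 1, so |t| < 4. Then |t^2 + 3t + 16| ≤ 4^2 + 3·4 + 16 = 44.
Hence |(t^3 + 7t - 6) − 42| ≤ 44|t − 3| < ϵ provided |t − 3| < ϵ/44.
Take δ = min(1, ϵ/44). Then 0 < |t − 3| < δ gives both |t − 3| < 1 and |t − 3| < ϵ/44, so |(t^3 + 7t - 6) − 42| < ϵ.

δ = min(1, ϵ/44)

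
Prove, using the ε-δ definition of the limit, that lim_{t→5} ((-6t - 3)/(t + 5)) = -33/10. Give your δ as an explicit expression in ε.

Let ε > 0. We want δ > 0 with 0 < |t − 5| < δ ⇒ |(-6t - 3)/(t + 5) + 33/10| < ε.
Combining over a common denominator, (-6t - 3)/(t + 5) + 33/10 = [(-6t - 3)·10 − (-33)·(t + 5)] / [10·(t + 5)] = -27(t − 5) / (10(t + 5)).
So |(-6t - 3)/(t + 5) + 33/10| = 27|t − 5| / (10·|t + 5|).
Restrict δ ≤ 5. Then |t − 5| < 5 gives |t + 5| = |(t − 5) + 10| ≥ 10 − 5 = 5.
Hence |(-6t - 3)/(t + 5) + 33/10| < 27|t − 5|/(10·5) = (27/50)|t − 5|, which is < ε once |t − 5| < (50/27)ε.
Take δ = min(5, (50/27)ε). Then 0 < |t − 5| < δ forces both bounds, so |(-6t - 3)/(t + 5) + 33/10| < ε.

δ = min(5, (50/27)ε)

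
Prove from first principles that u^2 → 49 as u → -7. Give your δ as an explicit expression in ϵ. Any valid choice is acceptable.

Suppose ϵ > 0. We seek δ > 0 with 0 < |u + 7| < δ ⇒ |u^2 − 49| < ϵ.
Factor: u^2 − 49 = (u + 7)(u - 7), so |u^2 − 49| = |u + 7|·|u - 7|.
Impose δ ≤ 1 so that |u| < 8; then |u - 7| ≤ 15.
Hence |u^2 − 49| ≤ 15|u + 7|, which is < ϵ once |u + 7| < ϵ/15.
Take δ = min(1, ϵ/15). If 0 < |u + 7| < δ then both bounds hold and |u^2 − 49| ≤ 15|u + 7| < 15·(ϵ/15) = ϵ.

δ = min(1, ϵ/15)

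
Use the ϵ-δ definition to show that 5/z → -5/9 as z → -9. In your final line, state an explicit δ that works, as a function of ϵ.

Let ϵ > 0 be given. We seek δ > 0 such that 0 < |z + 9| < δ implies |5/z + 5/9| < ϵ.
|5/z + 5/9| = 5·|-9 − z|/(9·|z|) = 5|z + 9|/(9|z|).
Restrict δ ≤ 9/2. Then |z + 9| < 9/2 gives |z| > 9/2, so 9|z| > 81/2.
Then |5/z + 5/9| < 5|z + 9|/(81/2), which is < ϵ when |z + 9| < (81/10)ϵ.
Take δ = min(9/2, (81/10)ϵ). Then 0 < |z + 9| < δ gives both |z + 9| < 9/2 and |z + 9| < (81/10)ϵ, so |5/z + 5/9| < ϵ.

δ = min(9/2, (81/10)ϵ)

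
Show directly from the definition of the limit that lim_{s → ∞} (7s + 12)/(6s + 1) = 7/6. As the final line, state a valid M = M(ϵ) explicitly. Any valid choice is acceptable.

Let ϵ > 0 be given. We seek M > 0 such that s > M implies |(7s + 12)/(6s + 1) − (7/6)| < ϵ.
(7s + 12)/(6s + 1) − (7/6) = (6(7s + 12) − 7(6s + 1)) / (6(6s + 1)) = 65/(6(6s + 1)).
For s > 0 we have 6s + 1 > 6s, so |(7s + 12)/(6s + 1) − (7/6)| = 65/(6(6s + 1)) < 65/(6·6s) = (65/36)/s.
Thus |(7s + 12)/(6s + 1) − (7/6)| < ϵ whenever s > (65/36)/ϵ.
Take M = (65/36)/ϵ. If s > M then |(7s + 12)/(6s + 1) − (7/6)| < (65/36)/s < ϵ.

M = (65/36)/ϵ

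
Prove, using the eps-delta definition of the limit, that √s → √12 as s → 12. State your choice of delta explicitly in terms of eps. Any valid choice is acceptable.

delta = min(12, √12·eps)

Suppose eps > 0. We want delta > 0 such that 0 < |s − 12| < delta implies |√s − √12| < eps.
Rationalise: √s − √12 = (s − 12)/(√s + √12), so |√s − √12| = |s − 12|/(√s + √12).
Restrict delta ≤ 12 so that |s − 12| < 12 forces s > 0, and then √s + √12 > √12.
Hence |√s − √12| < |s − 12|/√12, which is < eps once |s − 12| < √12·eps.
Take delta = min(12, √12·eps). If 0 < |s − 12| < delta then s > 0 and |√s − √12| < |s − 12|/√12 < eps.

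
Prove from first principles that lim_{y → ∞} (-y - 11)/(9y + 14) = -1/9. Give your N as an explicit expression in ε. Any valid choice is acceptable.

Let ε > 0 be given. We seek N > 0 such that y > N implies |(-y - 11)/(9y + 14) + 1/9| < ε.
(-y - 11)/(9y + 14) + 1/9 = (9(-y - 11) − (-1)(9y + 14)) / (9(9y + 14)) = -85/(9(9y + 14)).
For y > 0 we have 9y + 14 > 9y, so |(-y - 11)/(9y + 14) + 1/9| = 85/(9(9y + 14)) < 85/(9·9y) = (85/81)/y.
Thus |(-y - 11)/(9y + 14) + 1/9| < ε whenever y > (85/81)/ε.
Take N = (85/81)/ε. If y > N then |(-y - 11)/(9y + 14) + 1/9| < (85/81)/y < ε.

N = (85/81)/ε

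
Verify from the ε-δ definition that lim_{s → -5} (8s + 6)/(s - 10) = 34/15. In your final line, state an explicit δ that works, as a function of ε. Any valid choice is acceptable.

δ = min(15/2, (225/172)ε)

Let ε > 0 be given. We want δ > 0 with 0 < |s + 5| < δ ⇒ |(8s + 6)/(s - 10) − (34/15)| < ε.
Combining over a common denominator, (8s + 6)/(s - 10) − (34/15) = [(8s + 6)·(-15) − (-34)·(s - 10)] / [(-15)·(s - 10)] = -86(s + 5) / ((-15)(s - 10)).
So |(8s + 6)/(s - 10) − (34/15)| = 86|s + 5| / (15·|s − 10|).
Restrict δ ≤ 15/2. Then |s + 5| < 15/2 gives |s − 10| = |(s + 5) + (-15)| ≥ 15 − 15/2 = 15/2.
Hence |(8s + 6)/(s - 10) − (34/15)| < 86|s + 5|/(15·(15/2)) = (172/225)|s + 5|, which is < ε once |s + 5| < (225/172)ε.
Take δ = min(15/2, (225/172)ε). Then 0 < |s + 5| < δ forces both bounds, so |(8s + 6)/(s - 10) − (34/15)| < ε.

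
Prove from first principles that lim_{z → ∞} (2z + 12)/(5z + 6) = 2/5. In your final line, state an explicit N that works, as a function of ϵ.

N = (48/25)/ϵ

Fix ϵ > 0. We seek N > 0 such that z > N implies |(2z + 12)/(5z + 6) − (2/5)| < ϵ.
(2z + 12)/(5z + 6) − (2/5) = (5(2z + 12) − 2(5z + 6)) / (5(5z + 6)) = 48/(5(5z + 6)).
For z > 0 we have 5z + 6 > 5z, so |(2z + 12)/(5z + 6) − (2/5)| = 48/(5(5z + 6)) < 48/(5·5z) = (48/25)/z.
Thus |(2z + 12)/(5z + 6) − (2/5)| < ϵ whenever z > (48/25)/ϵ.
Take N = (48/25)/ϵ. If z > N then |(2z + 12)/(5z + 6) − (2/5)| < (48/25)/z < ϵ.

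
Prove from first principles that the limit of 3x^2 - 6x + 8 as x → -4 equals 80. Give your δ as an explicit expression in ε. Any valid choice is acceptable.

δ = min(1, ε/33)

Let ε > 0 be given. We want δ > 0 such that 0 < |x + 4| < δ implies |(3x^2 - 6x + 8) − 80| < ε.
(3x^2 - 6x + 8) − 80 = 3x^2 - 6x - 72 = (x + 4)(3x - 18).
So |(3x^2 - 6x + 8) − 80| = |x + 4|·|3x - 18|.
Assume first that |x + 4| < 1, so |x| < 5. Then |3x - 18| ≤ 3·5 + 18 = 33.
Hence |(3x^2 - 6x + 8) − 80| ≤ 33|x + 4| < ε provided |x + 4| < ε/33.
Take δ = min(1, ε/33). Then 0 < |x + 4| < δ gives both |x + 4| < 1 and |x + 4| < ε/33, so |(3x^2 - 6x + 8) − 80| < ε.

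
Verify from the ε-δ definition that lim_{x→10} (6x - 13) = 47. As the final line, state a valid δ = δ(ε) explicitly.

Let ε > 0 be given. We need δ > 0 so that 0 < |x − 10| < δ implies |(6x - 13) − 47| < ε.
|(6x - 13) − 47| = |6x - 60| = 6|x − 10|.
Thus it suffices that |x − 10| < ε/6.
Choosing δ = ε/6 gives |(6x - 13) − 47| = 6|x − 10| < ε whenever |x − 10| < δ.

δ = ε/6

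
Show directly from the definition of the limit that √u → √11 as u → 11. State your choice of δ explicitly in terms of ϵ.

Let ϵ > 0. We want δ > 0 such that 0 < |u − 11| < δ implies |√u − √11| < ϵ.
Multiplying by the conjugate, |√u − √11| = |u − 11|/(√u + √11).
Restrict δ ≤ 11 so that |u − 11| < 11 forces u > 0, and then √u + √11 > √11.
Hence |√u − √11| < |u − 11|/√11, which is < ϵ once |u − 11| < √11·ϵ.
Take δ = min(11, √11·ϵ). If 0 < |u − 11| < δ then u > 0 and |√u − √11| < |u − 11|/√11 < ϵ.

δ = min(11, √11·ϵ)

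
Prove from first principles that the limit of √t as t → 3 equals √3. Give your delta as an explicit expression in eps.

Suppose eps > 0. We want delta > 0 such that 0 < |t − 3| < delta implies |√t − √3| < eps.
Rationalise: √t − √3 = (t − 3)/(√t + √3), so |√t − √3| = |t − 3|/(√t + √3).
Restrict delta ≤ 3 so that |t − 3| < 3 forces t > 0, and then √t + √3 > √3.
Hence |√t − √3| < |t − 3|/√3, which is < eps once |t − 3| < √3·eps.
Take delta = min(3, √3·eps). If 0 < |t − 3| < delta then t > 0 and |√t − √3| < |t − 3|/√3 < eps.

delta = min(3, √3·eps)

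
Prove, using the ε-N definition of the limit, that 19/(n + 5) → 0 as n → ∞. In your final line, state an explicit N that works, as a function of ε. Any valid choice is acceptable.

N = 19/ε

Suppose ε > 0. For n ≥ 1, |19/(n + 5) − 0| = 19/(n + 5) ≤ 19/n.
We need 19/n < ε, i.e. n > 19/ε.
Take N = 19/ε. If n > N then |19/(n + 5)| ≤ 19/n < ε.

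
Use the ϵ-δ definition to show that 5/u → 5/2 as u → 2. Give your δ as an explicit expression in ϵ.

δ = min(1, (2/5)ϵ)

Fix ϵ > 0. We seek δ > 0 such that 0 < |u − 2| < δ implies |5/u − (5/2)| < ϵ.
|5/u − (5/2)| = 5·|2 − u|/(2·|u|) = 5|u − 2|/(2|u|).
Require δ ≤ 1 so that |u| > 2 − 1 = 1, hence 2|u| > 2.
Then |5/u − (5/2)| < 5|u − 2|/2, which is < ϵ when |u − 2| < (2/5)ϵ.
Take δ = min(1, (2/5)ϵ). Then 0 < |u − 2| < δ gives both |u − 2| < 1 and |u − 2| < (2/5)ϵ, so |5/u − (5/2)| < ϵ.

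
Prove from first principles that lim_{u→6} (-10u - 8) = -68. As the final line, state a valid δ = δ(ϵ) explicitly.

δ = ϵ/10

Suppose ϵ > 0. We need δ > 0 so that 0 < |u − 6| < δ implies |(-10u - 8) + 68| < ϵ.
Since (-10u - 8) + 68 = -10(u − 6), we have |(-10u - 8) + 68| = 10|u − 6|.
So 10|u − 6| < ϵ exactly when |u − 6| < ϵ/10.
Take δ = ϵ/10. If 0 < |u − 6| < δ then |(-10u - 8) + 68| = 10|u − 6| < 10·(ϵ/10) = ϵ.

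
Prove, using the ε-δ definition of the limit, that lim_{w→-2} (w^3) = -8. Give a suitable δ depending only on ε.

δ = min(1, ε/19)

Fix ε > 0. We seek δ > 0 with 0 < |w + 2| < δ ⇒ |w^3 + 8| < ε.
Factor: w^3 + 8 = (w + 2)(w^2 - 2w + 4), so |w^3 + 8| = |w + 2|·|w^2 - 2w + 4|.
Restrict δ ≤ 1. Then |w + 2| < 1 gives |w| < 3, so by the triangle inequality |w^2 - 2w + 4| ≤ 3^2 + 2·3 + 4 = 19.
Hence |w^3 + 8| ≤ 19|w + 2|, which is < ε once |w + 2| < ε/19.
Take δ = min(1, ε/19). If 0 < |w + 2| < δ then both bounds hold and |w^3 + 8| ≤ 19|w + 2| < 19·(ε/19) = ε.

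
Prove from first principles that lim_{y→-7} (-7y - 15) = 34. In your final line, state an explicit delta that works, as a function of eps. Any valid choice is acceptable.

delta = eps/7

Let eps > 0 be given. We need delta > 0 so that 0 < |y + 7| < delta implies |(-7y - 15) − 34| < eps.
Since (-7y - 15) − 34 = -7(y + 7), we have |(-7y - 15) − 34| = 7|y + 7|.
So 7|y + 7| < eps exactly when |y + 7| < eps/7.
Take delta = eps/7. If 0 < |y + 7| < delta then |(-7y - 15) − 34| = 7|y + 7| < 7·(eps/7) = eps.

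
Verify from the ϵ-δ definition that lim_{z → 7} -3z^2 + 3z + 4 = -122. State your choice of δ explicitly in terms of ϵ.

Suppose ϵ > 0. We want δ > 0 such that 0 < |z − 7| < δ implies |(-3z^2 + 3z + 4) + 122| < ϵ.
(-3z^2 + 3z + 4) + 122 = -3z^2 + 3z + 126 = (z − 7)(-3z - 18).
So |(-3z^2 + 3z + 4) + 122| = |z − 7|·|-3z - 18|.
Assume first that |z − 7| < 1, so |z| < 8. Then |-3z - 18| ≤ 3·8 + 18 = 42.
Hence |(-3z^2 + 3z + 4) + 122| ≤ 42|z − 7| < ϵ provided |z − 7| < ϵ/42.
Take δ = min(1, ϵ/42). Then 0 < |z − 7| < δ gives both |z − 7| < 1 and |z − 7| < ϵ/42, so |(-3z^2 + 3z + 4) + 122| < ϵ.

δ = min(1, ϵ/42)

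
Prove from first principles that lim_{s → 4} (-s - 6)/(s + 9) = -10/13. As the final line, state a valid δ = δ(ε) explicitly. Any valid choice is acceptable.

δ = min(13/2, (169/6)ε)

Let ε > 0. We want δ > 0 with 0 < |s − 4| < δ ⇒ |(-s - 6)/(s + 9) + 10/13| < ε.
Combining over a common denominator, (-s - 6)/(s + 9) + 10/13 = [(-s - 6)·13 − (-10)·(s + 9)] / [13·(s + 9)] = -3(s − 4) / (13(s + 9)).
So |(-s - 6)/(s + 9) + 10/13| = 3|s − 4| / (13·|s + 9|).
Restrict δ ≤ 13/2. Then |s − 4| < 13/2 gives |s + 9| = |(s − 4) + 13| ≥ 13 − 13/2 = 13/2.
Hence |(-s - 6)/(s + 9) + 10/13| < 3|s − 4|/(13·(13/2)) = (6/169)|s − 4|, which is < ε once |s − 4| < (169/6)ε.
Take δ = min(13/2, (169/6)ε). Then 0 < |s − 4| < δ forces both bounds, so |(-s - 6)/(s + 9) + 10/13| < ε.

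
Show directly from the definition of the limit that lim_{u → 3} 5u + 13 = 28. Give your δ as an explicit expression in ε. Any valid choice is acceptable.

δ = ε/5

Let ε > 0 be given. We need δ > 0 so that 0 < |u − 3| < δ implies |(5u + 13) − 28| < ε.
Since (5u + 13) − 28 = 5(u − 3), we have |(5u + 13) − 28| = 5|u − 3|.
Thus it suffices that |u − 3| < ε/5.
Choosing δ = ε/5 gives |(5u + 13) − 28| = 5|u − 3| < ε whenever |u − 3| < δ.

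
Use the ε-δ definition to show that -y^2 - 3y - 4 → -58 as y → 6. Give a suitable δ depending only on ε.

Fix ε > 0. We want δ > 0 such that 0 < |y − 6| < δ implies |(-y^2 - 3y - 4) + 58| < ε.
(-y^2 - 3y - 4) + 58 = -y^2 - 3y + 54 = (y − 6)(-y - 9).
So |(-y^2 - 3y - 4) + 58| = |y − 6|·|-y - 9|.
Assume first that |y − 6| < 1, so |y| < 7. Then |-y - 9| ≤ 7 + 9 = 16.
Hence |(-y^2 - 3y - 4) + 58| ≤ 16|y − 6| < ε provided |y − 6| < ε/16.
Take δ = min(1, ε/16). Then 0 < |y − 6| < δ gives both |y − 6| < 1 and |y − 6| < ε/16, so |(-y^2 - 3y - 4) + 58| < ε.

δ = min(1, ε/16)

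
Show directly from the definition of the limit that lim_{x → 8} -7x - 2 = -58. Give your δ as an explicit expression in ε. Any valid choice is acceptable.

Let ε > 0 be given. We need δ > 0 so that 0 < |x − 8| < δ implies |(-7x - 2) + 58| < ε.
Since (-7x - 2) + 58 = -7(x − 8), we have |(-7x - 2) + 58| = 7|x − 8|.
So 7|x − 8| < ε exactly when |x − 8| < ε/7.
Choosing δ = ε/7 gives |(-7x - 2) + 58| = 7|x − 8| < ε whenever |x − 8| < δ.

δ = ε/7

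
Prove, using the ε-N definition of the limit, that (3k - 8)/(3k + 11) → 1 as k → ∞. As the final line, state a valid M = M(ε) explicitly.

M = (19/3)/ε

Fix ε > 0. For k ≥ 1, |(3k - 8)/(3k + 11) − 1| = |-57|/(3(3k + 11)) = 57/(3(3k + 11)).
Since 3k + 11 ≥ 3k for k ≥ 1, this is ≤ 57/(3·3k) = (19/3)/k.
So |(3k - 8)/(3k + 11) − 1| < ε whenever k > (19/3)/ε.
Take M = (19/3)/ε. If k > M then |(3k - 8)/(3k + 11) − 1| ≤ (19/3)/k < ε.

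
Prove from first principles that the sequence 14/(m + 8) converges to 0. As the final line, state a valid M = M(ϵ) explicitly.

M = 14/ϵ

Suppose ϵ > 0. For m ≥ 1, |14/(m + 8) − 0| = 14/(m + 8) ≤ 14/m.
We need 14/m < ϵ, i.e. m > 14/ϵ.
Take M = 14/ϵ. If m > M then |14/(m + 8)| ≤ 14/m < ϵ.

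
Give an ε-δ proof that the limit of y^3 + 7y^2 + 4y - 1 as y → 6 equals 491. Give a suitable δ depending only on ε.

Suppose ε > 0. We want δ > 0 such that 0 < |y − 6| < δ implies |(y^3 + 7y^2 + 4y - 1) − 491| < ε.
(y^3 + 7y^2 + 4y - 1) − 491 = y^3 + 7y^2 + 4y - 492 = (y − 6)(y^2 + 13y + 82).
So |(y^3 + 7y^2 + 4y - 1) − 491| = |y − 6|·|y^2 + 13y + 82|.
Require δ ≤ 2. Then |y − 6| < 2 gives |y| < 8, and by the triangle inequality |y^2 + 13y + 82| ≤ 8^2 + 13·8 + 82 = 250.
Hence |(y^3 + 7y^2 + 4y - 1) − 491| ≤ 250|y − 6| < ε provided |y − 6| < ε/250.
Take δ = min(2, ε/250). Then 0 < |y − 6| < δ gives both |y − 6| < 2 and |y − 6| < ε/250, so |(y^3 + 7y^2 + 4y - 1) − 491| < ε.

δ = min(2, ε/250)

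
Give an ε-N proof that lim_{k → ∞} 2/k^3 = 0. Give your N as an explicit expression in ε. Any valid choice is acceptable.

Suppose ε > 0. For k ≥ 1, |2/k^3 − 0| = 2/k^3.
2/k^3 < ε ⇔ k^3 > 2/ε ⇔ k > (2/ε)^{1/3}.
Take N = (2/ε)^{1/3}. Then k > N implies 2/k^3 < ε.

N = (2/ε)^{1/3}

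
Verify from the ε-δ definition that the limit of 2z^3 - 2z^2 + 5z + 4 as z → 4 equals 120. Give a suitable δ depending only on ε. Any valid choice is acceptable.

Fix ε > 0. We want δ > 0 such that 0 < |z − 4| < δ implies |(2z^3 - 2z^2 + 5z + 4) − 120| < ε.
(2z^3 - 2z^2 + 5z + 4) − 120 = 2z^3 - 2z^2 + 5z - 116 = (z − 4)(2z^2 + 6z + 29).
So |(2z^3 - 2z^2 + 5z + 4) − 120| = |z − 4|·|2z^2 + 6z + 29|.
Assume first that |z − 4| < 1, so |z| < 5. Then |2z^2 + 6z + 29| ≤ 2·5^2 + 6·5 + 29 = 109.
Hence |(2z^3 - 2z^2 + 5z + 4) − 120| ≤ 109|z − 4| < ε provided |z − 4| < ε/109.
Choosing δ = min(1, ε/109) ensures both conditions, hence |(2z^3 - 2z^2 + 5z + 4) − 120| < ε.

δ = min(1, ε/109)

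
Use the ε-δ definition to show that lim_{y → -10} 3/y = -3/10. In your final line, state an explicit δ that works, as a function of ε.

Suppose ε > 0. We seek δ > 0 such that 0 < |y + 10| < δ implies |3/y + 3/10| < ε.
|3/y + 3/10| = 3·|-10 − y|/(10·|y|) = 3|y + 10|/(10|y|).
Restrict δ ≤ 5. Then |y + 10| < 5 gives |y| > 5, so 10|y| > 50.
Then |3/y + 3/10| < 3|y + 10|/50, which is < ε when |y + 10| < (50/3)ε.
Take δ = min(5, (50/3)ε). Then 0 < |y + 10| < δ gives both |y + 10| < 5 and |y + 10| < (50/3)ε, so |3/y + 3/10| < ε.

δ = min(5, (50/3)ε)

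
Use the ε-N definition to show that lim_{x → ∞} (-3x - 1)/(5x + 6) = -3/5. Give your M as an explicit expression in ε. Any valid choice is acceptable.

M = (13/25)/ε

Fix ε > 0. We seek M > 0 such that x > M implies |(-3x - 1)/(5x + 6) + 3/5| < ε.
(-3x - 1)/(5x + 6) + 3/5 = (5(-3x - 1) − (-3)(5x + 6)) / (5(5x + 6)) = 13/(5(5x + 6)).
For x > 0 we have 5x + 6 > 5x, so |(-3x - 1)/(5x + 6) + 3/5| = 13/(5(5x + 6)) < 13/(5·5x) = (13/25)/x.
Thus |(-3x - 1)/(5x + 6) + 3/5| < ε whenever x > (13/25)/ε.
Take M = (13/25)/ε. If x > M then |(-3x - 1)/(5x + 6) + 3/5| < (13/25)/x < ε.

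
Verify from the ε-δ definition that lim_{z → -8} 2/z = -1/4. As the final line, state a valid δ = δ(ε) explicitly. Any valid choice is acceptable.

δ = min(4, 16ε)

Suppose ε > 0. We seek δ > 0 such that 0 < |z + 8| < δ implies |2/z + 1/4| < ε.
|2/z + 1/4| = 2·|-8 − z|/(8·|z|) = 2|z + 8|/(8|z|).
Require δ ≤ 4 so that |z| > 8 − 4 = 4, hence 8|z| > 32.
Then |2/z + 1/4| < 2|z + 8|/32, which is < ε when |z + 8| < 16ε.
Take δ = min(4, 16ε). Then 0 < |z + 8| < δ gives both |z + 8| < 4 and |z + 8| < 16ε, so |2/z + 1/4| < ε.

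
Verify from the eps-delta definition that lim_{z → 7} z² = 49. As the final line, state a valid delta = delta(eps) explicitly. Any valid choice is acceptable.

delta = min(2, eps/16)

Let eps > 0 be given. We seek delta > 0 with 0 < |z − 7| < delta ⇒ |z² − 49| < eps.
Factor: z² − 49 = (z − 7)(z + 7), so |z² − 49| = |z − 7|·|z + 7|.
Impose delta ≤ 2 so that |z| < 9; then |z + 7| ≤ 16.
Hence |z² − 49| ≤ 16|z − 7|, which is < eps once |z − 7| < eps/16.
Take delta = min(2, eps/16). If 0 < |z − 7| < delta then both bounds hold and |z² − 49| ≤ 16|z − 7| < 16·(eps/16) = eps.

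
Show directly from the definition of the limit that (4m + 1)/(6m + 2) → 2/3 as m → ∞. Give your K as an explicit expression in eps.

Let eps > 0 be given. For m ≥ 1, |(4m + 1)/(6m + 2) − (2/3)| = |-2|/(6(6m + 2)) = 2/(6(6m + 2)).
Since 6m + 2 ≥ 6m for m ≥ 1, this is ≤ 2/(6·6m) = (1/18)/m.
So |(4m + 1)/(6m + 2) − (2/3)| < eps whenever m > (1/18)/eps.
Take K = (1/18)/eps. If m > K then |(4m + 1)/(6m + 2) − (2/3)| ≤ (1/18)/m < eps.

K = (1/18)/eps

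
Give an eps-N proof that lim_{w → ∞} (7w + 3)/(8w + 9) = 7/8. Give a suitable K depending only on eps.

K = (39/64)/eps

Let eps > 0 be given. We seek K > 0 such that w > K implies |(7w + 3)/(8w + 9) − (7/8)| < eps.
(7w + 3)/(8w + 9) − (7/8) = (8(7w + 3) − 7(8w + 9)) / (8(8w + 9)) = -39/(8(8w + 9)).
For w > 0 we have 8w + 9 > 8w, so |(7w + 3)/(8w + 9) − (7/8)| = 39/(8(8w + 9)) < 39/(8·8w) = (39/64)/w.
Thus |(7w + 3)/(8w + 9) − (7/8)| < eps whenever w > (39/64)/eps.
Take K = (39/64)/eps. If w > K then |(7w + 3)/(8w + 9) − (7/8)| < (39/64)/w < eps.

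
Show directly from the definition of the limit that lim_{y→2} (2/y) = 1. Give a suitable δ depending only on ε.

δ = min(1, ε)

Let ε > 0 be given. We seek δ > 0 such that 0 < |y − 2| < δ implies |2/y − 1| < ε.
|2/y − 1| = 2·|2 − y|/(2·|y|) = 2|y − 2|/(2|y|).
Require δ ≤ 1 so that |y| > 2 − 1 = 1, hence 2|y| > 2.
Then |2/y − 1| < 2|y − 2|/2, which is < ε when |y − 2| < ε.
Take δ = min(1, ε). Then 0 < |y − 2| < δ gives both |y − 2| < 1 and |y − 2| < ε, so |2/y − 1| < ε.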